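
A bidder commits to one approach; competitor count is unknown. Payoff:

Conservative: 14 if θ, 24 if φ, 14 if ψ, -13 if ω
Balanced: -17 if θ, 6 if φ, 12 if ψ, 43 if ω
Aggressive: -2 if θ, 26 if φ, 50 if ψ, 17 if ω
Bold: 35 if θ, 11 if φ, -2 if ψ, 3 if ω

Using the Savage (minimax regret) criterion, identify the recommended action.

Column bests: θ=35, φ=26, ψ=50, ω=43.
Conservative regrets: 21, 2, 36, 56 → max 56
Balanced regrets: 52, 20, 38, 0 → max 52
Aggressive regrets: 37, 0, 0, 26 → max 37
Bold regrets: 0, 15, 52, 40 → max 52
Smallest max regret = 37 → Aggressive.

Aggressive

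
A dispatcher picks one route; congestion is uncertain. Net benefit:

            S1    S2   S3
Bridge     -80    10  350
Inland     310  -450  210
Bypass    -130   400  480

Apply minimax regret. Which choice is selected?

Bridge

Column bests: S1=310, S2=400, S3=480.
Bridge regrets: 390, 390, 130 → max 390
Inland regrets: 0, 850, 270 → max 850
Bypass regrets: 440, 0, 0 → max 440
Smallest max regret = 390 → Bridge.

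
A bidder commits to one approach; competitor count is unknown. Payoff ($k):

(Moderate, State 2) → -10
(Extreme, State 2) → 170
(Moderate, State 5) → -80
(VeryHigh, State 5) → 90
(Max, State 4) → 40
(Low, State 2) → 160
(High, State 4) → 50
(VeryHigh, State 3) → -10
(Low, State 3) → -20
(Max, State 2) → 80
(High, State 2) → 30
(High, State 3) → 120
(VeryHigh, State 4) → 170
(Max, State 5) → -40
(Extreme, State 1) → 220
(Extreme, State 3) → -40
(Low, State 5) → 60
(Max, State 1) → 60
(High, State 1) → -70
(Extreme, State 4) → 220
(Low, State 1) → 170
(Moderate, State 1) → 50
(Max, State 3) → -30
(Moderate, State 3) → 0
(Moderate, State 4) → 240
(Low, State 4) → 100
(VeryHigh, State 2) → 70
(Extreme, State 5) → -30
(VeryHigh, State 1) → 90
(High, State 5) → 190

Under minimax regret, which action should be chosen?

VeryHigh

Column bests: State 1=220, State 2=170, State 3=120, State 4=240, State 5=190.
Low regrets: 50, 10, 140, 140, 130 → max 140
Moderate regrets: 170, 180, 120, 0, 270 → max 270
High regrets: 290, 140, 0, 190, 0 → max 290
VeryHigh regrets: 130, 100, 130, 70, 100 → max 130
Extreme regrets: 0, 0, 160, 20, 220 → max 220
Max regrets: 160, 90, 150, 200, 230 → max 230
Smallest max regret = 130 → VeryHigh.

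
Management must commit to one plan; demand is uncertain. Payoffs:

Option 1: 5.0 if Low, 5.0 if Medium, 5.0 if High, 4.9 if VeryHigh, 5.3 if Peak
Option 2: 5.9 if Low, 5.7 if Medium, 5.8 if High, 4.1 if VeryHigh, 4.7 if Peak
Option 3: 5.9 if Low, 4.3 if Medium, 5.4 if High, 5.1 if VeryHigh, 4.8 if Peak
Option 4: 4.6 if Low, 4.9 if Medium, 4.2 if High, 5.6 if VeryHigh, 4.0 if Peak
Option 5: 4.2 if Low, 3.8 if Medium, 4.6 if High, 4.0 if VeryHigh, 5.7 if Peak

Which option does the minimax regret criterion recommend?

Option 1

Column bests: Low=5.9, Medium=5.7, High=5.8, VeryHigh=5.6, Peak=5.7.
Option 1 regrets: 0.9, 0.7, 0.8, 0.7, 0.4 → max 0.9
Option 2 regrets: 0.0, 0.0, 0.0, 1.5, 1.0 → max 1.5
Option 3 regrets: 0.0, 1.4, 0.4, 0.5, 0.9 → max 1.4
Option 4 regrets: 1.3, 0.8, 1.6, 0.0, 1.7 → max 1.7
Option 5 regrets: 1.7, 1.9, 1.2, 1.6, 0.0 → max 1.9
Smallest max regret = 0.9 → Option 1.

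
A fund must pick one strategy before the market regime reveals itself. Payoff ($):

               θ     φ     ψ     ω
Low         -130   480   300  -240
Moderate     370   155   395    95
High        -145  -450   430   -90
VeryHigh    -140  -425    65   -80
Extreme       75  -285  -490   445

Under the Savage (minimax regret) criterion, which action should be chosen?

Column bests: θ=370, φ=480, ψ=430, ω=445.
Low regrets: 500, 0, 130, 685 → max 685
Moderate regrets: 0, 325, 35, 350 → max 350
High regrets: 515, 930, 0, 535 → max 930
VeryHigh regrets: 510, 905, 365, 525 → max 905
Extreme regrets: 295, 765, 920, 0 → max 920
Smallest max regret = 350 → Moderate.

Moderate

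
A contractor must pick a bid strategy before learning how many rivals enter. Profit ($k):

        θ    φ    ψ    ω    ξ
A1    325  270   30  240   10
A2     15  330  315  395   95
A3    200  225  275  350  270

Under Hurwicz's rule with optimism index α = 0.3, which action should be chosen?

A3

A1: 0.3·325 + 0.7·10 = 104.5
A2: 0.3·395 + 0.7·15 = 129
A3: 0.3·350 + 0.7·200 = 245
Highest Hurwicz score = 245 → A3.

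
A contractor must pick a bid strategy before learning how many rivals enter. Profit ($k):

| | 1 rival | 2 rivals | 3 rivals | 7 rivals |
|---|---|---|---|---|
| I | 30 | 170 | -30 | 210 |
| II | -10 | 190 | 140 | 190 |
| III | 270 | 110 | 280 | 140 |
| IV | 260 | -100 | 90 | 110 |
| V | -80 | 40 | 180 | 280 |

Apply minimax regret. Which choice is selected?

Column bests: 1 rival=270, 2 rivals=190, 3 rivals=280, 7 rivals=280.
I regrets: 240, 20, 310, 70 → max 310
II regrets: 280, 0, 140, 90 → max 280
III regrets: 0, 80, 0, 140 → max 140
IV regrets: 10, 290, 190, 170 → max 290
V regrets: 350, 150, 100, 0 → max 350
Smallest max regret = 140 → III.

III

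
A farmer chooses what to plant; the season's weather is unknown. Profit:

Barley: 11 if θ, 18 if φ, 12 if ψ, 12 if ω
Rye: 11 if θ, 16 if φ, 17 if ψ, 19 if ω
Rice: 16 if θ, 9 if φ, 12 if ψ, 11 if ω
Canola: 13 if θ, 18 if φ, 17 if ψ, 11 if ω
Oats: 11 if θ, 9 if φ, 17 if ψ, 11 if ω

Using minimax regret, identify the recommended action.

Column bests: θ=16, φ=18, ψ=17, ω=19.
Barley regrets: 5, 0, 5, 7 → max 7
Rye regrets: 5, 2, 0, 0 → max 5
Rice regrets: 0, 9, 5, 8 → max 9
Canola regrets: 3, 0, 0, 8 → max 8
Oats regrets: 5, 9, 0, 8 → max 9
Smallest max regret = 5 → Rye.

Rye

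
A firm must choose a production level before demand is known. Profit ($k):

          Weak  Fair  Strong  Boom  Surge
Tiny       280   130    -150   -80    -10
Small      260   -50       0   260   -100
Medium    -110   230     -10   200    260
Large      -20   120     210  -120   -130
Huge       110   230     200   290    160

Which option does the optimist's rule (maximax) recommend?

Huge

Row maxima: Tiny=280, Small=260, Medium=260, Large=210, Huge=290
Best best-case = 290 → Huge.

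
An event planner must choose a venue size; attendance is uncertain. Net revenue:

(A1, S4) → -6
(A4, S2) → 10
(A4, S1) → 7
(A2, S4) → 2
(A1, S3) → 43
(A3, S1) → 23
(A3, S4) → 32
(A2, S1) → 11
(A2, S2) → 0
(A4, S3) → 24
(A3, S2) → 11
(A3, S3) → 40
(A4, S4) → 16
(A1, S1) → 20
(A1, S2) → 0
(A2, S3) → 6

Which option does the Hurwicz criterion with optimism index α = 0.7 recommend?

A3

A1: 0.7·43 + 0.3·(-6) = 28.3
A2: 0.7·11 + 0.3·0 = 7.7
A3: 0.7·40 + 0.3·11 = 31.3
A4: 0.7·24 + 0.3·7 = 18.9
Highest Hurwicz score = 31.3 → A3.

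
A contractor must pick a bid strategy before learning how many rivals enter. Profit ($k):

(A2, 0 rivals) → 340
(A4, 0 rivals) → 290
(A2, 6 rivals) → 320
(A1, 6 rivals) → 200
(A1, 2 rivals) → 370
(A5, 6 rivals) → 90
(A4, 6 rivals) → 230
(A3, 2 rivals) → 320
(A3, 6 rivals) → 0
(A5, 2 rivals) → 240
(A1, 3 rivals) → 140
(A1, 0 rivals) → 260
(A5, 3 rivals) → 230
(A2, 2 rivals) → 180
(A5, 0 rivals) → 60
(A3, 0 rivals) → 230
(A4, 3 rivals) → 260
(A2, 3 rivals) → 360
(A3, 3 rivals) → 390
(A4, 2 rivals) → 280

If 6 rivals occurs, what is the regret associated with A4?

Best payoff under 6 rivals is 320.
Regret = 320 − 230 = 90.

90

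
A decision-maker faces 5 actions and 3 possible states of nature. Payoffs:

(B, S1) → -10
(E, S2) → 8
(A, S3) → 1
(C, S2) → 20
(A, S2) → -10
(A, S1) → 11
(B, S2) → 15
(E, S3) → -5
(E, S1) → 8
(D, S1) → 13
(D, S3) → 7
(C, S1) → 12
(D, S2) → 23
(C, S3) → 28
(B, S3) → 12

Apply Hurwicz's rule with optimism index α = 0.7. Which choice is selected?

C

A: 0.7·11 + 0.3·(-10) = 4.7
B: 0.7·15 + 0.3·(-10) = 7.5
C: 0.7·28 + 0.3·12 = 23.2
D: 0.7·23 + 0.3·7 = 18.2
E: 0.7·8 + 0.3·(-5) = 4.1
Highest Hurwicz score = 23.2 → C.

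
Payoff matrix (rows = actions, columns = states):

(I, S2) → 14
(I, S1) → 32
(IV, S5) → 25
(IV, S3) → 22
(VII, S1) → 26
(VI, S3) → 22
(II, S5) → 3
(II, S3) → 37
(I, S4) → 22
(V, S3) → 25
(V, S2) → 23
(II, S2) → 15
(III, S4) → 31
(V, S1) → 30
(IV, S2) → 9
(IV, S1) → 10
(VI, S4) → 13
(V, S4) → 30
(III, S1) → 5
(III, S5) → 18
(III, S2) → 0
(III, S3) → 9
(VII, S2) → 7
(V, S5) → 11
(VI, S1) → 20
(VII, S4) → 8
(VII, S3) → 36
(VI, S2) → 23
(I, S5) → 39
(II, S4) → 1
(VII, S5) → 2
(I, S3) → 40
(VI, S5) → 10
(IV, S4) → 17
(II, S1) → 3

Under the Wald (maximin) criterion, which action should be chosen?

Row minima: I=14, II=1, III=0, IV=9, V=11, VI=10, VII=2
Best worst-case = 14 → I.

I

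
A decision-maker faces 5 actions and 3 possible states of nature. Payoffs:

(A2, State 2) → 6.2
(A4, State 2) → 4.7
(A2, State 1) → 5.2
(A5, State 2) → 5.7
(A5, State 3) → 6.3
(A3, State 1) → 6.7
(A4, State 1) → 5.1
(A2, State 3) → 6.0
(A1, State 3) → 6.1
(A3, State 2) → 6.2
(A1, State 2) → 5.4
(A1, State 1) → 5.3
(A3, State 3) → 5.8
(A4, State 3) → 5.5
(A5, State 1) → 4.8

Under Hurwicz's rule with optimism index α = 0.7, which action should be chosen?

A1: 0.7·6.1 + 0.3·5.3 = 5.86
A2: 0.7·6.2 + 0.3·5.2 = 5.9
A3: 0.7·6.7 + 0.3·5.8 = 6.43
A4: 0.7·5.5 + 0.3·4.7 = 5.26
A5: 0.7·6.3 + 0.3·4.8 = 5.85
Highest Hurwicz score = 6.43 → A3.

A3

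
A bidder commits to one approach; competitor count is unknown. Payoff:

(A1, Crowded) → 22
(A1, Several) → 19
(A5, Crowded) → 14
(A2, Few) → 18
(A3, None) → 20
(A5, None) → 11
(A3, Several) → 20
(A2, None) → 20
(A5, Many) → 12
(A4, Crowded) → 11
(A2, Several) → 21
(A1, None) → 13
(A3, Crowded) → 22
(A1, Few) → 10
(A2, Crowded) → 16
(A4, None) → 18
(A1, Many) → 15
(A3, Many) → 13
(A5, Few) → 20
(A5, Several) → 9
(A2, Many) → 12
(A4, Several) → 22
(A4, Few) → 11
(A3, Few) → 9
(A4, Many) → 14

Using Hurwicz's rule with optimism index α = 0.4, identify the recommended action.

A1: 0.4·22 + 0.6·10 = 14.8
A2: 0.4·21 + 0.6·12 = 15.6
A3: 0.4·22 + 0.6·9 = 14.2
A4: 0.4·22 + 0.6·11 = 15.4
A5: 0.4·20 + 0.6·9 = 13.4
Highest Hurwicz score = 15.6 → A2.

A2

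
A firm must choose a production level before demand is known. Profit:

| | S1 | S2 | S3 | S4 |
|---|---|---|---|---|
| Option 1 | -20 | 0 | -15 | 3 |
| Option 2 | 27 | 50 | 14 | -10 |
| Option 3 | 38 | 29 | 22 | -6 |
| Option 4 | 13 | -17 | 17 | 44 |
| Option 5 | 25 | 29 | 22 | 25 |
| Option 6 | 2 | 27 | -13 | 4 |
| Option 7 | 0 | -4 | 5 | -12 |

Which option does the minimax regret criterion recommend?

Option 5

Column bests: S1=38, S2=50, S3=22, S4=44.
Option 1 regrets: 58, 50, 37, 41 → max 58
Option 2 regrets: 11, 0, 8, 54 → max 54
Option 3 regrets: 0, 21, 0, 50 → max 50
Option 4 regrets: 25, 67, 5, 0 → max 67
Option 5 regrets: 13, 21, 0, 19 → max 21
Option 6 regrets: 36, 23, 35, 40 → max 40
Option 7 regrets: 38, 54, 17, 56 → max 56
Smallest max regret = 21 → Option 5.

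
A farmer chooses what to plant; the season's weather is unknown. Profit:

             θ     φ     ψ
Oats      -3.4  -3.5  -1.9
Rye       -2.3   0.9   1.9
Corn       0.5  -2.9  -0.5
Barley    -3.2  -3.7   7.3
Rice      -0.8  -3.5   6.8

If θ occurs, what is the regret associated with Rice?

Best payoff under θ is 0.5.
Regret = 0.5 − (-0.8) = 1.3.

1.3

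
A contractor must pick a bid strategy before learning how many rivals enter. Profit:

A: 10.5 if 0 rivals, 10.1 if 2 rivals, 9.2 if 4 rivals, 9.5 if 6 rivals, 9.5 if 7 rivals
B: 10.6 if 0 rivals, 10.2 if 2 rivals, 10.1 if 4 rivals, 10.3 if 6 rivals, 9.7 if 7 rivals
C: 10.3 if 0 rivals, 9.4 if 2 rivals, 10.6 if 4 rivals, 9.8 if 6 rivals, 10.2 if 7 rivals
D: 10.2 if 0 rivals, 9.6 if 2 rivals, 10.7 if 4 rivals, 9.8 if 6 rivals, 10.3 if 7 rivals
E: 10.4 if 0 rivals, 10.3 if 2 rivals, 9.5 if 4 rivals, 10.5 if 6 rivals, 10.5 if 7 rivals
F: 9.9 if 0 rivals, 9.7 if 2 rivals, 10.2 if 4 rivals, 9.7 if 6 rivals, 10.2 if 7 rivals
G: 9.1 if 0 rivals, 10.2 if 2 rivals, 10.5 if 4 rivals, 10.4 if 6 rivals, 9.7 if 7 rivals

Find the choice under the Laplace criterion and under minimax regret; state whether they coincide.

Row averages: A=9.76, B=10.18, C=10.06, D=10.12, E=10.24, F=9.94, G=9.98
Highest average = 10.24 → E.
Column bests: 0 rivals=10.6, 2 rivals=10.3, 4 rivals=10.7, 6 rivals=10.5, 7 rivals=10.5.
A regrets: 0.1, 0.2, 1.5, 1.0, 1.0 → max 1.5
B regrets: 0.0, 0.1, 0.6, 0.2, 0.8 → max 0.8
C regrets: 0.3, 0.9, 0.1, 0.7, 0.3 → max 0.9
D regrets: 0.4, 0.7, 0.0, 0.7, 0.2 → max 0.7
E regrets: 0.2, 0.0, 1.2, 0.0, 0.0 → max 1.2
F regrets: 0.7, 0.6, 0.5, 0.8, 0.3 → max 0.8
G regrets: 1.5, 0.1, 0.2, 0.1, 0.8 → max 1.5
Smallest max regret = 0.7 → D.

laplace → E; minimax regret → D (disagree)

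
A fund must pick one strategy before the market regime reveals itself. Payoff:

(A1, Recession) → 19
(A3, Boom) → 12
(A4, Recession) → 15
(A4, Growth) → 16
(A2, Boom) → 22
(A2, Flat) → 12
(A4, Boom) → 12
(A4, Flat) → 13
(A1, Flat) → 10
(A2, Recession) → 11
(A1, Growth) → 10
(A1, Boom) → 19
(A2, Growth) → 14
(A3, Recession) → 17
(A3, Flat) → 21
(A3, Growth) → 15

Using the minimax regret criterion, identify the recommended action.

Column bests: Recession=19, Flat=21, Growth=16, Boom=22.
A1 regrets: 0, 11, 6, 3 → max 11
A2 regrets: 8, 9, 2, 0 → max 9
A3 regrets: 2, 0, 1, 10 → max 10
A4 regrets: 4, 8, 0, 10 → max 10
Smallest max regret = 9 → A2.

A2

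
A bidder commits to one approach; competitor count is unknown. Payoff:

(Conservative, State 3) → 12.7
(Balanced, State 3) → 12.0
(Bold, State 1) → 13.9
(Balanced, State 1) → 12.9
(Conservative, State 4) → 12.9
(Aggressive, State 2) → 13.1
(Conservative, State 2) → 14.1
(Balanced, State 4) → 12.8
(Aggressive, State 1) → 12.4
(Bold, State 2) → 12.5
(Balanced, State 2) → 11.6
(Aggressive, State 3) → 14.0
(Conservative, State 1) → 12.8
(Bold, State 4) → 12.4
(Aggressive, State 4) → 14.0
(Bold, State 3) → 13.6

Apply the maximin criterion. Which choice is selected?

Row minima: Conservative=12.7, Balanced=11.6, Aggressive=12.4, Bold=12.4
Best worst-case = 12.7 → Conservative.

Conservative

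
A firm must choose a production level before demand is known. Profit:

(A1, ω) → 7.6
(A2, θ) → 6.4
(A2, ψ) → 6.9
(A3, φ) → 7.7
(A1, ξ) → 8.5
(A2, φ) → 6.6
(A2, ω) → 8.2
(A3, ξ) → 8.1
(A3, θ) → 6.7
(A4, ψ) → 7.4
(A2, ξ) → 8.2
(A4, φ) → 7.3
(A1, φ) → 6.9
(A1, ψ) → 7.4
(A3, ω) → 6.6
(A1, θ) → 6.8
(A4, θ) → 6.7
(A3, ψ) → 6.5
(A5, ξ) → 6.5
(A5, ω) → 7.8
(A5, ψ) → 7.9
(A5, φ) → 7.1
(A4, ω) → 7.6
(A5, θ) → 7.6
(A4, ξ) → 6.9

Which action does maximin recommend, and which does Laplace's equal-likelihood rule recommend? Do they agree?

Row minima: A1=6.8, A2=6.4, A3=6.5, A4=6.7, A5=6.5
Best worst-case = 6.8 → A1.
Row averages: A1=7.44, A2=7.26, A3=7.12, A4=7.18, A5=7.38
Highest average = 7.44 → A1.

maximin → A1; laplace → A1 (agree)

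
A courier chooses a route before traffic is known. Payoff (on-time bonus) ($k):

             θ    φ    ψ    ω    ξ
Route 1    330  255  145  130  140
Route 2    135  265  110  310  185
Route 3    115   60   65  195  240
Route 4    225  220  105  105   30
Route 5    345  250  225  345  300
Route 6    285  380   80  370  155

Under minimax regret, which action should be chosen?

Column bests: θ=345, φ=380, ψ=225, ω=370, ξ=300.
Route 1 regrets: 15, 125, 80, 240, 160 → max 240
Route 2 regrets: 210, 115, 115, 60, 115 → max 210
Route 3 regrets: 230, 320, 160, 175, 60 → max 320
Route 4 regrets: 120, 160, 120, 265, 270 → max 270
Route 5 regrets: 0, 130, 0, 25, 0 → max 130
Route 6 regrets: 60, 0, 145, 0, 145 → max 145
Smallest max regret = 130 → Route 5.

Route 5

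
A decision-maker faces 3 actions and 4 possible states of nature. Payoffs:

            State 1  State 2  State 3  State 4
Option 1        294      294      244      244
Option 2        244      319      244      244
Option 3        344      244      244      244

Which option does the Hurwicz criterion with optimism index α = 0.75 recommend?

Option 1: 0.75·294 + 0.25·244 = 281.5
Option 2: 0.75·319 + 0.25·244 = 300.25
Option 3: 0.75·344 + 0.25·244 = 319
Highest Hurwicz score = 319 → Option 3.

Option 3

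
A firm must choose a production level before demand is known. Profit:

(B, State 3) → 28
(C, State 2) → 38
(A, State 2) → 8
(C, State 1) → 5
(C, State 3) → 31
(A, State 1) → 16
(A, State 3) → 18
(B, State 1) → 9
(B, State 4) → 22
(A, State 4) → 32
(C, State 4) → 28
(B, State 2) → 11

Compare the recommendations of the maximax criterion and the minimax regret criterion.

Row maxima: A=32, B=28, C=38
Best best-case = 38 → C.
Column bests: State 1=16, State 2=38, State 3=31, State 4=32.
A regrets: 0, 30, 13, 0 → max 30
B regrets: 7, 27, 3, 10 → max 27
C regrets: 11, 0, 0, 4 → max 11
Smallest max regret = 11 → C.

maximax → C; minimax regret → C (agree)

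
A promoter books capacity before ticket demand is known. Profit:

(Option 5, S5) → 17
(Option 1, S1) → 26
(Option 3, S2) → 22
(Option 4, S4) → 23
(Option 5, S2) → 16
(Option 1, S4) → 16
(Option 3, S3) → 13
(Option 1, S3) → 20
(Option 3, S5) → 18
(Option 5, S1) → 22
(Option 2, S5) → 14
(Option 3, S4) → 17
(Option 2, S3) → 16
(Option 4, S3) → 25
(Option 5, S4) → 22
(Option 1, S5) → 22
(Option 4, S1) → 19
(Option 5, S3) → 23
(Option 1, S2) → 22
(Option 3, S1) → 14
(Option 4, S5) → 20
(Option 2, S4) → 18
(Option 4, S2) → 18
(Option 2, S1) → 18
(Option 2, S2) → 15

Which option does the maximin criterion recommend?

Option 4

Row minima: Option 1=16, Option 2=14, Option 3=13, Option 4=18, Option 5=16
Best worst-case = 18 → Option 4.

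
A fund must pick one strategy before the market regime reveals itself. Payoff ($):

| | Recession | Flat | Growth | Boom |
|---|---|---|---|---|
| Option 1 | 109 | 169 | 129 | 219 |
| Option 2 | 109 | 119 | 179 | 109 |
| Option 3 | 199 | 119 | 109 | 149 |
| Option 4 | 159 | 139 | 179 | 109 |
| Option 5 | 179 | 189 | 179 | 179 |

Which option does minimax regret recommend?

Option 5

Column bests: Recession=199, Flat=189, Growth=179, Boom=219.
Option 1 regrets: 90, 20, 50, 0 → max 90
Option 2 regrets: 90, 70, 0, 110 → max 110
Option 3 regrets: 0, 70, 70, 70 → max 70
Option 4 regrets: 40, 50, 0, 110 → max 110
Option 5 regrets: 20, 0, 0, 40 → max 40
Smallest max regret = 40 → Option 5.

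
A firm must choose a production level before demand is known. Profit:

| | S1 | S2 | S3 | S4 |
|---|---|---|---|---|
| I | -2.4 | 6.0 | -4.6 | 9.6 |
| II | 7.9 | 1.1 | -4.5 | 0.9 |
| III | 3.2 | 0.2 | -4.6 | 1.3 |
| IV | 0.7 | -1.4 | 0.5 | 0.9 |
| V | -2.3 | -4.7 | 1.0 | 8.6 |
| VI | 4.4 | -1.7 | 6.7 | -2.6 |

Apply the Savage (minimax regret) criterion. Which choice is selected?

IV

Column bests: S1=7.9, S2=6.0, S3=6.7, S4=9.6.
I regrets: 10.3, 0.0, 11.3, 0.0 → max 11.3
II regrets: 0.0, 4.9, 11.2, 8.7 → max 11.2
III regrets: 4.7, 5.8, 11.3, 8.3 → max 11.3
IV regrets: 7.2, 7.4, 6.2, 8.7 → max 8.7
V regrets: 10.2, 10.7, 5.7, 1.0 → max 10.7
VI regrets: 3.5, 7.7, 0.0, 12.2 → max 12.2
Smallest max regret = 8.7 → IV.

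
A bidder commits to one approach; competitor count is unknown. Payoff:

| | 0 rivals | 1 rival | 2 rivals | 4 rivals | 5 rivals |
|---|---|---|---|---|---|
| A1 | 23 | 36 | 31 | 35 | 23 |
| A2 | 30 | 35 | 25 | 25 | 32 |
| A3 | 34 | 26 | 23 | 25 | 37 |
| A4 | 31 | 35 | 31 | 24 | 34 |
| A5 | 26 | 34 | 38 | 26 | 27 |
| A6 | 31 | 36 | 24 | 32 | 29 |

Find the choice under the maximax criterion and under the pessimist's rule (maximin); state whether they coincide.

Row maxima: A1=36, A2=35, A3=37, A4=35, A5=38, A6=36
Best best-case = 38 → A5.
Row minima: A1=23, A2=25, A3=23, A4=24, A5=26, A6=24
Best worst-case = 26 → A5.

maximax → A5; maximin → A5 (agree)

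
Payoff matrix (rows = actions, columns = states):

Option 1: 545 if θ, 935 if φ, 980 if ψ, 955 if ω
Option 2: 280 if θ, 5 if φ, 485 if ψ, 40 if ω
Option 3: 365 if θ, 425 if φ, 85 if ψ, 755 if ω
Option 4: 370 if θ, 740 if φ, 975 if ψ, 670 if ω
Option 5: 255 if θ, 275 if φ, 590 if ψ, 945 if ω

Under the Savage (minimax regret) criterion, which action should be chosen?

Option 1

Column bests: θ=545, φ=935, ψ=980, ω=955.
Option 1 regrets: 0, 0, 0, 0 → max 0
Option 2 regrets: 265, 930, 495, 915 → max 930
Option 3 regrets: 180, 510, 895, 200 → max 895
Option 4 regrets: 175, 195, 5, 285 → max 285
Option 5 regrets: 290, 660, 390, 10 → max 660
Smallest max regret = 0 → Option 1.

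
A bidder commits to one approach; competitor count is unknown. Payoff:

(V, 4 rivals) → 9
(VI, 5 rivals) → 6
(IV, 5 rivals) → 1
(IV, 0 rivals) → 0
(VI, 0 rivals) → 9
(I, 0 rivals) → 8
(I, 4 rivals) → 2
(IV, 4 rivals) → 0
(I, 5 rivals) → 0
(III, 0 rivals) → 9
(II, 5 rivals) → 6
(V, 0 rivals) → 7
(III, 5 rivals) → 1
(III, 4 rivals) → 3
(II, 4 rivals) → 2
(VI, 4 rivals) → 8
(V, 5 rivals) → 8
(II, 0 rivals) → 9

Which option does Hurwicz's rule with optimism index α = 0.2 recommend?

V

I: 0.2·8 + 0.8·0 = 1.6
II: 0.2·9 + 0.8·2 = 3.4
III: 0.2·9 + 0.8·1 = 2.6
IV: 0.2·1 + 0.8·0 = 0.2
V: 0.2·9 + 0.8·7 = 7.4
VI: 0.2·9 + 0.8·6 = 6.6
Highest Hurwicz score = 7.4 → V.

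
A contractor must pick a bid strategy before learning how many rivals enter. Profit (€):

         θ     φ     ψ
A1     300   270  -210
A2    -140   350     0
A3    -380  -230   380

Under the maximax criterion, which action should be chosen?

Row maxima: A1=300, A2=350, A3=380
Best best-case = 380 → A3.

A3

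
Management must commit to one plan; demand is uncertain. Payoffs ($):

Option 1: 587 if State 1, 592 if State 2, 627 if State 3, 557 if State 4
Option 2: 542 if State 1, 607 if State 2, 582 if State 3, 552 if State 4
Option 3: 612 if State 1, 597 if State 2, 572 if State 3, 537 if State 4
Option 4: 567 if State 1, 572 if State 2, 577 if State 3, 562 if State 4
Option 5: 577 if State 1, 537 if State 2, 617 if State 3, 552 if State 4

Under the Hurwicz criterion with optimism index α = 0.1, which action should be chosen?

Option 1: 0.1·627 + 0.9·557 = 564
Option 2: 0.1·607 + 0.9·542 = 548.5
Option 3: 0.1·612 + 0.9·537 = 544.5
Option 4: 0.1·577 + 0.9·562 = 563.5
Option 5: 0.1·617 + 0.9·537 = 545
Highest Hurwicz score = 564 → Option 1.

Option 1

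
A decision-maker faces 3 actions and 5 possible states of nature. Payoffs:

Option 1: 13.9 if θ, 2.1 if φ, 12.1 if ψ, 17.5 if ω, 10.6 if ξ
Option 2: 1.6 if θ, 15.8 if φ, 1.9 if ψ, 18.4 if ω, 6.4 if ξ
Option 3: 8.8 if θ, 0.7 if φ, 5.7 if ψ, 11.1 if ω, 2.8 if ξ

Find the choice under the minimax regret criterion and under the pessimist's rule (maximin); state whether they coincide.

minimax regret → Option 2; maximin → Option 1 (disagree)

Column bests: θ=13.9, φ=15.8, ψ=12.1, ω=18.4, ξ=10.6.
Option 1 regrets: 0.0, 13.7, 0.0, 0.9, 0.0 → max 13.7
Option 2 regrets: 12.3, 0.0, 10.2, 0.0, 4.2 → max 12.3
Option 3 regrets: 5.1, 15.1, 6.4, 7.3, 7.8 → max 15.1
Smallest max regret = 12.3 → Option 2.
Row minima: Option 1=2.1, Option 2=1.6, Option 3=0.7
Best worst-case = 2.1 → Option 1.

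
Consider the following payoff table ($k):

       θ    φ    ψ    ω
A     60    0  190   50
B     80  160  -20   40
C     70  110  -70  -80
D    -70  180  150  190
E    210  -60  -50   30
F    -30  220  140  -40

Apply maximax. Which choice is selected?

Row maxima: A=190, B=160, C=110, D=190, E=210, F=220
Best best-case = 220 → F.

F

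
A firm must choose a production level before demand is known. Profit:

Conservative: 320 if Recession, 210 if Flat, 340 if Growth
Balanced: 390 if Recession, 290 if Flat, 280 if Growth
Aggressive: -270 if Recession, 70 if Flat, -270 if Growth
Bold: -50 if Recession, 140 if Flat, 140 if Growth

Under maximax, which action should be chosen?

Balanced

Row maxima: Conservative=340, Balanced=390, Aggressive=70, Bold=140
Best best-case = 390 → Balanced.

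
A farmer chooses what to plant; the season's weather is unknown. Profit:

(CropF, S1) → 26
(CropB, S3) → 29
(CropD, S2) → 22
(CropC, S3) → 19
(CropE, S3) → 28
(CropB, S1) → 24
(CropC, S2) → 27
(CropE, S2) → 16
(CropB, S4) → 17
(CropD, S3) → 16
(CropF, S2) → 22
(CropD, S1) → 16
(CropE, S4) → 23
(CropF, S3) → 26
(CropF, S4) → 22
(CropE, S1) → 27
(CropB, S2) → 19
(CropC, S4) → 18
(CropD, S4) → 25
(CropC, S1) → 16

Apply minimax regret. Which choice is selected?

Column bests: S1=27, S2=27, S3=29, S4=25.
CropB regrets: 3, 8, 0, 8 → max 8
CropE regrets: 0, 11, 1, 2 → max 11
CropC regrets: 11, 0, 10, 7 → max 11
CropF regrets: 1, 5, 3, 3 → max 5
CropD regrets: 11, 5, 13, 0 → max 13
Smallest max regret = 5 → CropF.

CropF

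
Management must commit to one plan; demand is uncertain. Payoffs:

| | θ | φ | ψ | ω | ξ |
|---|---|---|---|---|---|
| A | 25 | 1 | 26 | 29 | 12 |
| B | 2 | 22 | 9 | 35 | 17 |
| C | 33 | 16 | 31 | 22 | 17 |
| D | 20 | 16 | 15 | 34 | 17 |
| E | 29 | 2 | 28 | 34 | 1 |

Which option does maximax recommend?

Row maxima: A=29, B=35, C=33, D=34, E=34
Best best-case = 35 → B.

B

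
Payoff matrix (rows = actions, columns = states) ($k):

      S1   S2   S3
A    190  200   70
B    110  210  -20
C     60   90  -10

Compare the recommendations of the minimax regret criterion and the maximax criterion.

Column bests: S1=190, S2=210, S3=70.
A regrets: 0, 10, 0 → max 10
B regrets: 80, 0, 90 → max 90
C regrets: 130, 120, 80 → max 130
Smallest max regret = 10 → A.
Row maxima: A=200, B=210, C=90
Best best-case = 210 → B.

minimax regret → A; maximax → B (disagree)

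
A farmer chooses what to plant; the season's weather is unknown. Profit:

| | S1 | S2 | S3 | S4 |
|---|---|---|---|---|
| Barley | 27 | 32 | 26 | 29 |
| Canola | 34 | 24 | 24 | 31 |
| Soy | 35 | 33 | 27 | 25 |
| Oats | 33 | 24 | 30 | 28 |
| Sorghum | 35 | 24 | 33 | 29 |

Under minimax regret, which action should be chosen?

Soy

Column bests: S1=35, S2=33, S3=33, S4=31.
Barley regrets: 8, 1, 7, 2 → max 8
Canola regrets: 1, 9, 9, 0 → max 9
Soy regrets: 0, 0, 6, 6 → max 6
Oats regrets: 2, 9, 3, 3 → max 9
Sorghum regrets: 0, 9, 0, 2 → max 9
Smallest max regret = 6 → Soy.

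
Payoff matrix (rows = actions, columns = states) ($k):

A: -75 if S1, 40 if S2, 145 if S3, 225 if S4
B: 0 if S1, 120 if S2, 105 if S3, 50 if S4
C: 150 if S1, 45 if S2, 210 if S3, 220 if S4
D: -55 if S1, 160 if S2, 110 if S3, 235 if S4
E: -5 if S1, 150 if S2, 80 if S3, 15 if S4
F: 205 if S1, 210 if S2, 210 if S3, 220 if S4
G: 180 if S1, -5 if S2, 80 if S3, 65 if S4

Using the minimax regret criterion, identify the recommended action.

Column bests: S1=205, S2=210, S3=210, S4=235.
A regrets: 280, 170, 65, 10 → max 280
B regrets: 205, 90, 105, 185 → max 205
C regrets: 55, 165, 0, 15 → max 165
D regrets: 260, 50, 100, 0 → max 260
E regrets: 210, 60, 130, 220 → max 220
F regrets: 0, 0, 0, 15 → max 15
G regrets: 25, 215, 130, 170 → max 215
Smallest max regret = 15 → F.

F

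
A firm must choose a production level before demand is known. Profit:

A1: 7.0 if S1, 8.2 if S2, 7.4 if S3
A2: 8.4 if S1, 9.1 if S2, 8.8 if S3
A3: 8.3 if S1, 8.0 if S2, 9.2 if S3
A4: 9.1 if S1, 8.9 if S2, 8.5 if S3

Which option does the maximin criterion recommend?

A4

Row minima: A1=7.0, A2=8.4, A3=8.0, A4=8.5
Best worst-case = 8.5 → A4.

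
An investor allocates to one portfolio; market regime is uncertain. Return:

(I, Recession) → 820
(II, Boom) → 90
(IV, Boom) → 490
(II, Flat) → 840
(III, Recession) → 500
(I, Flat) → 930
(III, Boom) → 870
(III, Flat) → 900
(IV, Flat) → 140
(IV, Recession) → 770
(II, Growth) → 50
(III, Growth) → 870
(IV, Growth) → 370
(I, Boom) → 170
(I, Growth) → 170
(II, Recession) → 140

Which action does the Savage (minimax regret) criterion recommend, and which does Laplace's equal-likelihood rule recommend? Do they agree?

minimax regret → III; laplace → III (agree)

Column bests: Recession=820, Flat=930, Growth=870, Boom=870.
I regrets: 0, 0, 700, 700 → max 700
II regrets: 680, 90, 820, 780 → max 820
III regrets: 320, 30, 0, 0 → max 320
IV regrets: 50, 790, 500, 380 → max 790
Smallest max regret = 320 → III.
Row averages: I=522.5, II=280, III=785, IV=442.5
Highest average = 785 → III.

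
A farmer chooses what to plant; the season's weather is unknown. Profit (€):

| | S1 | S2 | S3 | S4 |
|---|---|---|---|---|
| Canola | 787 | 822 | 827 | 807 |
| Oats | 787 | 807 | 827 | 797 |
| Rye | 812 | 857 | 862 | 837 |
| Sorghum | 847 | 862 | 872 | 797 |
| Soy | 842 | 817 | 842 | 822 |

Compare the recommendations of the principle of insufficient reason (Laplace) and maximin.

Row averages: Canola=810.75, Oats=804.5, Rye=842, Sorghum=844.5, Soy=830.75
Highest average = 844.5 → Sorghum.
Row minima: Canola=787, Oats=787, Rye=812, Sorghum=797, Soy=817
Best worst-case = 817 → Soy.

laplace → Sorghum; maximin → Soy (disagree)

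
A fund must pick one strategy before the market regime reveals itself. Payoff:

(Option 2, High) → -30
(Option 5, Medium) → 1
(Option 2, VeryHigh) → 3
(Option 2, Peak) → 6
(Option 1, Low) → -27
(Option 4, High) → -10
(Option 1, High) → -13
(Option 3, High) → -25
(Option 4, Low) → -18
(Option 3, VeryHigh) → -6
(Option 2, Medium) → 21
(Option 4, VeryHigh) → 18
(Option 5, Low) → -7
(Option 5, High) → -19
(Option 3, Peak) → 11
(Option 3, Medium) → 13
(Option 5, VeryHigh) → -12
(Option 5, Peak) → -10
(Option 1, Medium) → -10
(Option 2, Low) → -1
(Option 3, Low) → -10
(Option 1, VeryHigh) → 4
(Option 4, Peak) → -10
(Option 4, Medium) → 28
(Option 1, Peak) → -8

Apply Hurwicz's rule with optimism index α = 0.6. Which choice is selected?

Option 1: 0.6·4 + 0.4·(-27) = -8.4
Option 2: 0.6·21 + 0.4·(-30) = 0.6
Option 3: 0.6·13 + 0.4·(-25) = -2.2
Option 4: 0.6·28 + 0.4·(-18) = 9.6
Option 5: 0.6·1 + 0.4·(-19) = -7
Highest Hurwicz score = 9.6 → Option 4.

Option 4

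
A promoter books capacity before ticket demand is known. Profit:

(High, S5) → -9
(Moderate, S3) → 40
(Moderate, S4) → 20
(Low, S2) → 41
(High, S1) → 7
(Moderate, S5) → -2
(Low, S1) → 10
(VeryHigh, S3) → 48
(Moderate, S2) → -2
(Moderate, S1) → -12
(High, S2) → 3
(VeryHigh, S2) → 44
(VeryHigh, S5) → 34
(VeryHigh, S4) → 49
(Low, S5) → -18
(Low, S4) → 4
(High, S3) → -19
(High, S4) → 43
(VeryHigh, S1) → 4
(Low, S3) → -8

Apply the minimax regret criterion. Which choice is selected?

VeryHigh

Column bests: S1=10, S2=44, S3=48, S4=49, S5=34.
Low regrets: 0, 3, 56, 45, 52 → max 56
Moderate regrets: 22, 46, 8, 29, 36 → max 46
High regrets: 3, 41, 67, 6, 43 → max 67
VeryHigh regrets: 6, 0, 0, 0, 0 → max 6
Smallest max regret = 6 → VeryHigh.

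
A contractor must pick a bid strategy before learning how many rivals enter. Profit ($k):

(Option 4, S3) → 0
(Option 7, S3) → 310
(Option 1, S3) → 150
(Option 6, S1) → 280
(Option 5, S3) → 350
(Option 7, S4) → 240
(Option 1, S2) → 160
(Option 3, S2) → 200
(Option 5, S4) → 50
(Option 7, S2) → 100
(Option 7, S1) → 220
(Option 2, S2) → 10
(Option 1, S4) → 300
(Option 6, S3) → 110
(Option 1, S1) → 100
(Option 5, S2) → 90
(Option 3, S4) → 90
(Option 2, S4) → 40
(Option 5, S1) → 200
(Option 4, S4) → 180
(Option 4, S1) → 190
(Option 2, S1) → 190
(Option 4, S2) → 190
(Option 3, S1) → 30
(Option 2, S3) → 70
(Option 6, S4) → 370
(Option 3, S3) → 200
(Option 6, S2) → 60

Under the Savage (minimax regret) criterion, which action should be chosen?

Column bests: S1=280, S2=200, S3=350, S4=370.
Option 1 regrets: 180, 40, 200, 70 → max 200
Option 2 regrets: 90, 190, 280, 330 → max 330
Option 3 regrets: 250, 0, 150, 280 → max 280
Option 4 regrets: 90, 10, 350, 190 → max 350
Option 5 regrets: 80, 110, 0, 320 → max 320
Option 6 regrets: 0, 140, 240, 0 → max 240
Option 7 regrets: 60, 100, 40, 130 → max 130
Smallest max regret = 130 → Option 7.

Option 7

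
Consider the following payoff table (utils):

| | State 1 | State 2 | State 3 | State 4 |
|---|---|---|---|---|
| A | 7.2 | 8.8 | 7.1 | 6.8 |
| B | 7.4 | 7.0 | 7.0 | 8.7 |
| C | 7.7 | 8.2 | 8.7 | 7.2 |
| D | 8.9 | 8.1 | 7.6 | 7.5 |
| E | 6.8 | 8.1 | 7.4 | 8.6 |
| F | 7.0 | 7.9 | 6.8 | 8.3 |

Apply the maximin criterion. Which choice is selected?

D

Row minima: A=6.8, B=7.0, C=7.2, D=7.5, E=6.8, F=6.8
Best worst-case = 7.5 → D.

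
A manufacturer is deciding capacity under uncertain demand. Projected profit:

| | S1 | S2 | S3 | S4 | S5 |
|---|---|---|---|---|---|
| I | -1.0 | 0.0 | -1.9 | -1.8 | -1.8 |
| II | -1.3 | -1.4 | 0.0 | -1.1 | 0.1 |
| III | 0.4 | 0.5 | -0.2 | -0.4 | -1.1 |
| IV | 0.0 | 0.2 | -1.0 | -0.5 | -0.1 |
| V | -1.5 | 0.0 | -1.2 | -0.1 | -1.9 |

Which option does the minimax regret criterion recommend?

IV

Column bests: S1=0.4, S2=0.5, S3=0.0, S4=-0.1, S5=0.1.
I regrets: 1.4, 0.5, 1.9, 1.7, 1.9 → max 1.9
II regrets: 1.7, 1.9, 0.0, 1.0, 0.0 → max 1.9
III regrets: 0.0, 0.0, 0.2, 0.3, 1.2 → max 1.2
IV regrets: 0.4, 0.3, 1.0, 0.4, 0.2 → max 1.0
V regrets: 1.9, 0.5, 1.2, 0.0, 2.0 → max 2.0
Smallest max regret = 1.0 → IV.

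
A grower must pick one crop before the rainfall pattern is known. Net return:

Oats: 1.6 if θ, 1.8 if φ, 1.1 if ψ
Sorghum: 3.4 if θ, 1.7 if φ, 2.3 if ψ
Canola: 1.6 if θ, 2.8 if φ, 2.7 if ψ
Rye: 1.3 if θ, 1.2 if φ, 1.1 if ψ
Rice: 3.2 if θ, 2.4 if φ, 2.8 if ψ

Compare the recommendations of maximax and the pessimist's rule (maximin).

Row maxima: Oats=1.8, Sorghum=3.4, Canola=2.8, Rye=1.3, Rice=3.2
Best best-case = 3.4 → Sorghum.
Row minima: Oats=1.1, Sorghum=1.7, Canola=1.6, Rye=1.1, Rice=2.4
Best worst-case = 2.4 → Rice.

maximax → Sorghum; maximin → Rice (disagree)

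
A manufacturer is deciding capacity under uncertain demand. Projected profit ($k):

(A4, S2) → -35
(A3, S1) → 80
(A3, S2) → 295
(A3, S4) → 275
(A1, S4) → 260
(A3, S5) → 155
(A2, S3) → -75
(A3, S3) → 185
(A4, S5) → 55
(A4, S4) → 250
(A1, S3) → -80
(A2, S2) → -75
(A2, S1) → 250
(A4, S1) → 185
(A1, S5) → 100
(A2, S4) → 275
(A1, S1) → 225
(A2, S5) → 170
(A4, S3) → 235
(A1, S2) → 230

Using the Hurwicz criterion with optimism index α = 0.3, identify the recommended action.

A1: 0.3·260 + 0.7·(-80) = 22
A2: 0.3·275 + 0.7·(-75) = 30
A3: 0.3·295 + 0.7·80 = 144.5
A4: 0.3·250 + 0.7·(-35) = 50.5
Highest Hurwicz score = 144.5 → A3.

A3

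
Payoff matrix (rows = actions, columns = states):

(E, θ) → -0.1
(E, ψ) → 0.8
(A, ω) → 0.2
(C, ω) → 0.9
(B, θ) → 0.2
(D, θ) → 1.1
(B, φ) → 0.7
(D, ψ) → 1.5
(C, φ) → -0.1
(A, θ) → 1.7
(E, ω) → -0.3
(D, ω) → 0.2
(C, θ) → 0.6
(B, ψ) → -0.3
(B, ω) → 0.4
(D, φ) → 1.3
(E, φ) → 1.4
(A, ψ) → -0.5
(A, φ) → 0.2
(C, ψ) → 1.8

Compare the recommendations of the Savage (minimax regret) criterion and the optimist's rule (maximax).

Column bests: θ=1.7, φ=1.4, ψ=1.8, ω=0.9.
A regrets: 0.0, 1.2, 2.3, 0.7 → max 2.3
B regrets: 1.5, 0.7, 2.1, 0.5 → max 2.1
C regrets: 1.1, 1.5, 0.0, 0.0 → max 1.5
D regrets: 0.6, 0.1, 0.3, 0.7 → max 0.7
E regrets: 1.8, 0.0, 1.0, 1.2 → max 1.8
Smallest max regret = 0.7 → D.
Row maxima: A=1.7, B=0.7, C=1.8, D=1.5, E=1.4
Best best-case = 1.8 → C.

minimax regret → D; maximax → C (disagree)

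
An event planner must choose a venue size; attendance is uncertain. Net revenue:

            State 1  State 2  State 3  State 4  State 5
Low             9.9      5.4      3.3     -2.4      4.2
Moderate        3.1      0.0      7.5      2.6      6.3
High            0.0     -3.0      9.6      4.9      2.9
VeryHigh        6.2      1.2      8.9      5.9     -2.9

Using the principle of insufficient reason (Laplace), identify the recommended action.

Low

Row averages: Low=4.08, Moderate=3.9, High=2.88, VeryHigh=3.86
Highest average = 4.08 → Low.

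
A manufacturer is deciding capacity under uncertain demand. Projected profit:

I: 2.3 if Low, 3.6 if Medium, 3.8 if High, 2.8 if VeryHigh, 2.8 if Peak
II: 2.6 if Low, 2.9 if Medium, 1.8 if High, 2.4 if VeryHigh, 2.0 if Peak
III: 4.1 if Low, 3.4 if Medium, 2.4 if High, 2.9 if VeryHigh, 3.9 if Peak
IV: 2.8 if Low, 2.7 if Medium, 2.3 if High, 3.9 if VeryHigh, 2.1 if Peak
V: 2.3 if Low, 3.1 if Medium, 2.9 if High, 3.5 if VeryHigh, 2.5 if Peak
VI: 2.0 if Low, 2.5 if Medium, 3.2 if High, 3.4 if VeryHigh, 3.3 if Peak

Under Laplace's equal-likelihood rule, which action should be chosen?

Row averages: I=3.06, II=2.34, III=3.34, IV=2.76, V=2.86, VI=2.88
Highest average = 3.34 → III.

III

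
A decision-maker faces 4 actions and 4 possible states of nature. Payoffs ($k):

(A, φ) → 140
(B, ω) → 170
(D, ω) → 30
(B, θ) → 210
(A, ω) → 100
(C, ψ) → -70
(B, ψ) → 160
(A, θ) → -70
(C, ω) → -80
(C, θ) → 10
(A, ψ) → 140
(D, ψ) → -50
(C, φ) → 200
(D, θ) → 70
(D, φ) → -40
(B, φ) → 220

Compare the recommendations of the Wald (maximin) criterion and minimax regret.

maximin → B; minimax regret → B (agree)

Row minima: A=-70, B=160, C=-80, D=-50
Best worst-case = 160 → B.
Column bests: θ=210, φ=220, ψ=160, ω=170.
A regrets: 280, 80, 20, 70 → max 280
B regrets: 0, 0, 0, 0 → max 0
C regrets: 200, 20, 230, 250 → max 250
D regrets: 140, 260, 210, 140 → max 260
Smallest max regret = 0 → B.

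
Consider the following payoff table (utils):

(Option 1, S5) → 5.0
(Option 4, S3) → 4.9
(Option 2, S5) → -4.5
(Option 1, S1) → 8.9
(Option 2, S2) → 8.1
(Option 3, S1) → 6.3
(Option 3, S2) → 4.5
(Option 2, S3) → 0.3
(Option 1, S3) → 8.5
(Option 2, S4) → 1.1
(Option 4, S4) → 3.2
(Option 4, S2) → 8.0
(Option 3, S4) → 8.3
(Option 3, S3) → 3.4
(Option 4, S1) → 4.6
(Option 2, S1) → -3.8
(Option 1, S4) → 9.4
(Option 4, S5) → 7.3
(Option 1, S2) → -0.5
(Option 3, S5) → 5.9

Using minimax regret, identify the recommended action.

Column bests: S1=8.9, S2=8.1, S3=8.5, S4=9.4, S5=7.3.
Option 1 regrets: 0.0, 8.6, 0.0, 0.0, 2.3 → max 8.6
Option 2 regrets: 12.7, 0.0, 8.2, 8.3, 11.8 → max 12.7
Option 3 regrets: 2.6, 3.6, 5.1, 1.1, 1.4 → max 5.1
Option 4 regrets: 4.3, 0.1, 3.6, 6.2, 0.0 → max 6.2
Smallest max regret = 5.1 → Option 3.

Option 3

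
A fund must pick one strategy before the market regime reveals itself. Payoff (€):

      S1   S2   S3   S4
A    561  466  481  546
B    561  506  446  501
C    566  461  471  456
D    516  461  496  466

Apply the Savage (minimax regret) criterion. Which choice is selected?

Column bests: S1=566, S2=506, S3=496, S4=546.
A regrets: 5, 40, 15, 0 → max 40
B regrets: 5, 0, 50, 45 → max 50
C regrets: 0, 45, 25, 90 → max 90
D regrets: 50, 45, 0, 80 → max 80
Smallest max regret = 40 → A.

A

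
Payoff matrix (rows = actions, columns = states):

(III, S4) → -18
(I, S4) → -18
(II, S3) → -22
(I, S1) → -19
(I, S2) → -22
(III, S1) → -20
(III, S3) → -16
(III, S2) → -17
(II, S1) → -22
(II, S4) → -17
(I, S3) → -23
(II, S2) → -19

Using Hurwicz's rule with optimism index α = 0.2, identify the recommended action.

I: 0.2·(-18) + 0.8·(-23) = -22
II: 0.2·(-17) + 0.8·(-22) = -21
III: 0.2·(-16) + 0.8·(-20) = -19.2
Highest Hurwicz score = -19.2 → III.

III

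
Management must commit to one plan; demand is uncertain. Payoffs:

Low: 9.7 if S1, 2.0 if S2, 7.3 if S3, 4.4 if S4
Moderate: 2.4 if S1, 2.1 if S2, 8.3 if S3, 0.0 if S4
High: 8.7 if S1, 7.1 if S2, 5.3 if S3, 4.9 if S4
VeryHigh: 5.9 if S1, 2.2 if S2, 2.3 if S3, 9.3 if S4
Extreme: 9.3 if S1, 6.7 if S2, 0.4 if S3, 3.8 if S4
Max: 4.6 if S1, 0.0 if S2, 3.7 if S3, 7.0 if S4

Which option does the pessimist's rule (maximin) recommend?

High

Row minima: Low=2.0, Moderate=0.0, High=4.9, VeryHigh=2.2, Extreme=0.4, Max=0.0
Best worst-case = 4.9 → High.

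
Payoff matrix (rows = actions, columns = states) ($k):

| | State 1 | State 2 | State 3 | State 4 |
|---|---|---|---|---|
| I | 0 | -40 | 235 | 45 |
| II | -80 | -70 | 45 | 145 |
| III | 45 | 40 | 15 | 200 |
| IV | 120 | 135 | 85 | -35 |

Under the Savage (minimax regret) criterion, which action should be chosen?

Column bests: State 1=120, State 2=135, State 3=235, State 4=200.
I regrets: 120, 175, 0, 155 → max 175
II regrets: 200, 205, 190, 55 → max 205
III regrets: 75, 95, 220, 0 → max 220
IV regrets: 0, 0, 150, 235 → max 235
Smallest max regret = 175 → I.

I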